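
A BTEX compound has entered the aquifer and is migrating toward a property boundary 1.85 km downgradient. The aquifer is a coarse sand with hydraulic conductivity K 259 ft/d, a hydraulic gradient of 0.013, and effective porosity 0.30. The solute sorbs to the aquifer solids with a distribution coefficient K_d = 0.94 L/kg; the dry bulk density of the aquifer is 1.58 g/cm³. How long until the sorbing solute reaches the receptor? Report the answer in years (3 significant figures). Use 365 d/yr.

8.82 years

K = 259 ft/d × 0.3048 = 78.94 m/d
Darcy flux q = K·i = 78.94 × 0.013 = 1.026 m/d
Average linear velocity = 1.026 / 0.30 = 3.421 m/d
Retardation R = 1 + ρ_b·K_d/n = 1 + 1.58×0.94/0.30 = 5.951
Contaminant velocity v_c = v/R = 3.421/5.951 = 0.5749 m/d
L = 1.85 km = 1850 m
t = L/v_c = 1850/0.5749 = 3218 d
   = 3218/365 = 8.82 yr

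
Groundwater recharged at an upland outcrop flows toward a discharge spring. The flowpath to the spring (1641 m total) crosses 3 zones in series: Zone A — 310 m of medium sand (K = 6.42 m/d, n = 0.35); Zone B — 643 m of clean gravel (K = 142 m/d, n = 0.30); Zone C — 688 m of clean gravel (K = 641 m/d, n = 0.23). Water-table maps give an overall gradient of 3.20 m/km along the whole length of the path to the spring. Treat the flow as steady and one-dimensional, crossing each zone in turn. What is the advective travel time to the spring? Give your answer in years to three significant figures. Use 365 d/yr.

12.9 years

For zones in series the flux q is common to all zones; the equivalent conductivity is the harmonic (thickness-weighted) mean, K_eq = L_total / Σ(L_j/K_j).
Σ(L/K) = 310/6.42 + 643/142 + 688/641 = 48.29 + 4.528 + 1.073 = 53.89 d
K_eq = L_total / Σ(L/K) = 1641 / 53.89 = 30.45 m/d
q = K_eq · i = 30.45 × 0.0032 = 0.09745 m/d (same in every zone)
Zone A: v = q/n = 0.09745/0.35 = 0.2784 m/d → t_A = 310/0.2784 = 1113 d
Zone B: v = q/n = 0.09745/0.30 = 0.3248 m/d → t_B = 643/0.3248 = 1980 d
Zone C: v = q/n = 0.09745/0.23 = 0.4237 m/d → t_C = 688/0.4237 = 1624 d
Total t = 1113 + 1980 + 1624 = 4717 d
   = 4717 / 365 = 12.9 yr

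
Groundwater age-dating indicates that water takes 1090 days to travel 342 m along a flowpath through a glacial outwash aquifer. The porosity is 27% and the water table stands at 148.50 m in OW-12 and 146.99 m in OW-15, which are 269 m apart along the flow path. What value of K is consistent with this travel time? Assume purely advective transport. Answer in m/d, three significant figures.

15.1 m/d

Hydraulic gradient i = (148.50 − 146.99) / 269 = 1.51 / 269 = 0.005613
v = L / t = 342 / 1090 = 0.3138 m/d
K = v · n / i = 0.3138 × 0.27 / 0.005613 = 15.1 m/d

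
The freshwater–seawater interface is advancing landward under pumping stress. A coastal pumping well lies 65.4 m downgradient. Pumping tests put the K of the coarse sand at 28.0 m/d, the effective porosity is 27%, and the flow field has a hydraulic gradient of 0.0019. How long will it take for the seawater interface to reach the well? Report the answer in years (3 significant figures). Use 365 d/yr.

Specific discharge q = 28.0 × 0.0019 = 0.05320 m/d
v = Ki/n = 28.0·0.0019/0.27 = 0.1970 m/d
t = L / v = 65.4 / 0.1970 = 331.9 d
   = 331.9 / 365 = 0.909 yr

0.909 years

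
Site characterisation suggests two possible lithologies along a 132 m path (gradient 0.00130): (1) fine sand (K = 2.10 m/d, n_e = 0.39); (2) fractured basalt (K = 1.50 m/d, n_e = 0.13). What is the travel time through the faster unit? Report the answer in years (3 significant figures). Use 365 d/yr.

Unit 1 (fine sand): v = 2.10×0.0013/0.39 = 0.007000 m/d, t = 132/0.007000 = 18860 d
Unit 2 (fractured basalt): v = 1.50×0.0013/0.13 = 0.01500 m/d, t = 132/0.01500 = 8800 d
Faster: 8800 d / 365 = 24.1 yr

24.1 years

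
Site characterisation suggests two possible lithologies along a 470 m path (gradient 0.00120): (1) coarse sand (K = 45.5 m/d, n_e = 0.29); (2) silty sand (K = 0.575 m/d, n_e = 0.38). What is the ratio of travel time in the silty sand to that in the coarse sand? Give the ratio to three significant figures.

104

Unit 1 (coarse sand): v = 45.5×0.0012/0.29 = 0.1883 m/d, t = 470/0.1883 = 2496 d
Unit 2 (silty sand): v = 0.575×0.0012/0.38 = 0.001816 m/d, t = 470/0.001816 = 258800 d
t(silty sand) / t(coarse sand) = 258800/2496 = 104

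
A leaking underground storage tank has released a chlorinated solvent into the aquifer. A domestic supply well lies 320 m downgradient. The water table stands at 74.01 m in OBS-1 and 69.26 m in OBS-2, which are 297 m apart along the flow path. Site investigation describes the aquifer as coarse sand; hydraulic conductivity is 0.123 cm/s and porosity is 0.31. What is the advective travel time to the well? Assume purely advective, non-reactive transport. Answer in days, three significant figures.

Hydraulic gradient i = (74.01 − 69.26) / 297 = 4.75 / 297 = 0.01599
K = 0.123 cm/s × 864 = 106.3 m/d
Specific discharge q = 106.3 × 0.01599 = 1.700 m/d
Average linear velocity = 1.700 / 0.31 = 5.483 m/d
t = L / v = 320 / 5.483 = 58.37 d

58.4 days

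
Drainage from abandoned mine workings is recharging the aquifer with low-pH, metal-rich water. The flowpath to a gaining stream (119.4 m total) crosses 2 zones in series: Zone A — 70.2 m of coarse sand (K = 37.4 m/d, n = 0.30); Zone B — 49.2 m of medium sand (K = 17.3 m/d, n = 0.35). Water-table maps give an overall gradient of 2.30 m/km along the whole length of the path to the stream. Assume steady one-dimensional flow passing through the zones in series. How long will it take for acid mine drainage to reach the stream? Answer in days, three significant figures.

658 days

Continuity: the same q passes through each zone, so ΔH = q·Σ(L_j/K_j) — the zones act as resistances in series.
Σ(L/K) = 70.2/37.4 + 49.2/17.3 = 1.877 + 2.844 = 4.721 d
K_eq = L_total / Σ(L/K) = 119.4 / 4.721 = 25.29 m/d
q = K_eq · i = 25.29 × 0.0023 = 0.05817 m/d (same in every zone)
Zone A: v = q/n = 0.05817/0.30 = 0.1939 m/d → t_A = 70.2/0.1939 = 362.0 d
Zone B: v = q/n = 0.05817/0.35 = 0.1662 m/d → t_B = 49.2/0.1662 = 296.0 d
Total t = 362.0 + 296.0 = 658.1 d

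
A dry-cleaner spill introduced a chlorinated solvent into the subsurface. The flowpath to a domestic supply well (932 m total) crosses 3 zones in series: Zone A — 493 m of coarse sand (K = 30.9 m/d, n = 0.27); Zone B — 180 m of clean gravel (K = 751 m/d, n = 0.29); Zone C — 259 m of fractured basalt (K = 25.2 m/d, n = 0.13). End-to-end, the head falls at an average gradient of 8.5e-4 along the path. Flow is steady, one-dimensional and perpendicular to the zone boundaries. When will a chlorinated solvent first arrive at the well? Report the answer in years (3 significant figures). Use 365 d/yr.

Steady 1-D flow in series ⇒ the Darcy flux q is identical in every zone and the zone head losses add (resistances L/K in series).
Σ(L/K) = 493/30.9 + 180/751 + 259/25.2 = 15.95 + 0.2397 + 10.28 = 26.47 d
K_eq = L_total / Σ(L/K) = 932 / 26.47 = 35.21 m/d
q = K_eq · i = 35.21 × 8.5e-4 = 0.02993 m/d (same in every zone)
Zone A: v = q/n = 0.02993/0.27 = 0.1108 m/d → t_A = 493/0.1108 = 4448 d
Zone B: v = q/n = 0.02993/0.29 = 0.1032 m/d → t_B = 180/0.1032 = 1744 d
Zone C: v = q/n = 0.02993/0.13 = 0.2302 m/d → t_C = 259/0.2302 = 1125 d
Total t = 4448 + 1744 + 1125 = 7317 d
   = 7317 / 365 = 20.0 yr

20.0 years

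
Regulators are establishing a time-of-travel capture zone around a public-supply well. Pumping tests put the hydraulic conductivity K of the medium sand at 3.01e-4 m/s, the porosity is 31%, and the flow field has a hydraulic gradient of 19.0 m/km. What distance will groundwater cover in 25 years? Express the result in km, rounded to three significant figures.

14.5 km

K = 3.01e-4 m/s × 86400 s/d = 26.01 m/d
Specific discharge q = 26.01 × 0.019 = 0.4941 m/d
Seepage velocity v = q / n = 0.4941 / 0.31 = 1.594 m/d
T = 25 yr × 365 = 9125 d
L = v × T = 1.594 × 9125 = 14540 m
   = 14.5 km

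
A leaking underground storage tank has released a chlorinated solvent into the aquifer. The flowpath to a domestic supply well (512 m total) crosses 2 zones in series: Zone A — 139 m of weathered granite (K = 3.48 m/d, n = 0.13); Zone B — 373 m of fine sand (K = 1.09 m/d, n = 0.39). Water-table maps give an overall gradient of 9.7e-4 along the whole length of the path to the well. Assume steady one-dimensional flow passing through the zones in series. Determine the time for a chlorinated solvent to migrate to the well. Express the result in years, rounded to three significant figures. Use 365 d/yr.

For zones in series the flux q is common to all zones; the equivalent conductivity is the harmonic (thickness-weighted) mean, K_eq = L_total / Σ(L_j/K_j).
Σ(L/K) = 139/3.48 + 373/1.09 = 39.94 + 342.2 = 382.1 d
K_eq = L_total / Σ(L/K) = 512 / 382.1 = 1.340 m/d
q = K_eq · i = 1.340 × 9.7e-4 = 0.001300 m/d (same in every zone)
Zone A: v = q/n = 0.001300/0.13 = 0.009997 m/d → t_A = 139/0.009997 = 13900 d
Zone B: v = q/n = 0.001300/0.39 = 0.003332 m/d → t_B = 373/0.003332 = 111900 d
Total t = 13900 + 111900 = 125800 d
   = 125800 / 365 = 345 yr

345 years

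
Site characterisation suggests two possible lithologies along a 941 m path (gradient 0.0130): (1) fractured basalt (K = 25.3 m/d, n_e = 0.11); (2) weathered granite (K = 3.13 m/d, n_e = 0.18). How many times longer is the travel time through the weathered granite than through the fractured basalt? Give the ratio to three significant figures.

13.2

Unit 1 (fractured basalt): v = 25.3×0.013/0.11 = 2.990 m/d, t = 941/2.990 = 314.7 d
Unit 2 (weathered granite): v = 3.13×0.013/0.18 = 0.2261 m/d, t = 941/0.2261 = 4163 d
t(weathered granite) / t(fractured basalt) = 4163/314.7 = 13.2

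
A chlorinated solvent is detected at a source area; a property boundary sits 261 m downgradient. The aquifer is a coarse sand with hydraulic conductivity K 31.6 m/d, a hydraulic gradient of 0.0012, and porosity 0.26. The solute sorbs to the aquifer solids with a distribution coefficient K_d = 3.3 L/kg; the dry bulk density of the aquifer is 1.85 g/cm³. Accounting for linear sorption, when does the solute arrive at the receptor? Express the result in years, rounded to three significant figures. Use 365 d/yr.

120 years

Darcy flux q = K·i = 31.6 × 0.0012 = 0.03792 m/d
v = Ki/n = 31.6·0.0012/0.26 = 0.1458 m/d
Retardation R = 1 + ρ_b·K_d/n = 1 + 1.85×3.3/0.26 = 24.48
Contaminant velocity v_c = v/R = 0.1458/24.48 = 0.005958 m/d
t = L/v_c = 261/0.005958 = 43810 d
   = 43810/365 = 120 yr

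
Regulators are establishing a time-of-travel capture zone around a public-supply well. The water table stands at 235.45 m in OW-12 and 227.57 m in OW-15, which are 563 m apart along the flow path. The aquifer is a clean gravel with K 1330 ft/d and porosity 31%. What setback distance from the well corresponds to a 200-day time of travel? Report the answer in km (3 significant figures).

Hydraulic gradient i = (235.45 − 227.57) / 563 = 7.88 / 563 = 0.01400
K = 1330 ft/d × 0.3048 = 405.4 m/d
q = Ki = 405.4 × 0.01400 = 5.674 m/d
v_s = q/n_e = 5.674/0.31 = 18.30 m/d
L = v × T = 18.30 × 200 = 3661 m
   = 3.66 km

3.66 km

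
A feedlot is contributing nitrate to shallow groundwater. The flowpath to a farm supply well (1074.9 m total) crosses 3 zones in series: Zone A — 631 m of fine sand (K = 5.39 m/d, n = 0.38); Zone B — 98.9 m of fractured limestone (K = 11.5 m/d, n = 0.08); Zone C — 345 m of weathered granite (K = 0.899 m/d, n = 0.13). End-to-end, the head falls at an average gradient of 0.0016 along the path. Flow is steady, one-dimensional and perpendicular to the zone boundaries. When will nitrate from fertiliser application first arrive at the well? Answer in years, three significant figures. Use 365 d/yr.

Steady 1-D flow in series ⇒ the Darcy flux q is identical in every zone and the zone head losses add (resistances L/K in series).
Σ(L/K) = 631/5.39 + 98.9/11.5 + 345/0.899 = 117.1 + 8.600 + 383.8 = 509.4 d
K_eq = L_total / Σ(L/K) = 1074.9 / 509.4 = 2.110 m/d
q = K_eq · i = 2.110 × 0.0016 = 0.003376 m/d (same in every zone)
Zone A: v = q/n = 0.003376/0.38 = 0.008884 m/d → t_A = 631/0.008884 = 71020 d
Zone B: v = q/n = 0.003376/0.08 = 0.04220 m/d → t_B = 98.9/0.04220 = 2344 d
Zone C: v = q/n = 0.003376/0.13 = 0.02597 m/d → t_C = 345/0.02597 = 13280 d
Total t = 71020 + 2344 + 13280 = 86650 d
   = 86650 / 365 = 237 yr

237 years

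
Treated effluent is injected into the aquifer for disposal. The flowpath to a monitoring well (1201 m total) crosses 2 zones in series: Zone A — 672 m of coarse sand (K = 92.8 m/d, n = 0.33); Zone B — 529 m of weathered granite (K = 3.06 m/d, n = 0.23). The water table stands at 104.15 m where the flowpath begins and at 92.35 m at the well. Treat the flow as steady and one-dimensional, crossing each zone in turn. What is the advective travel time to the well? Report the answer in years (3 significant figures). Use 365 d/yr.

14.4 years

Total head drop ΔH = 104.15 − 92.35 = 11.80 m
Continuity: the same q passes through each zone, so ΔH = q·Σ(L_j/K_j) — the zones act as resistances in series.
Σ(L/K) = 672/92.8 + 529/3.06 = 7.241 + 172.9 = 180.1 d
q = ΔH / Σ(L/K) = 11.80 / 180.1 = 0.06551 m/d (same in every zone)
Zone A: v = q/n = 0.06551/0.33 = 0.1985 m/d → t_A = 672/0.1985 = 3385 d
Zone B: v = q/n = 0.06551/0.23 = 0.2848 m/d → t_B = 529/0.2848 = 1857 d
Total t = 3385 + 1857 = 5242 d
   = 5242 / 365 = 14.4 yr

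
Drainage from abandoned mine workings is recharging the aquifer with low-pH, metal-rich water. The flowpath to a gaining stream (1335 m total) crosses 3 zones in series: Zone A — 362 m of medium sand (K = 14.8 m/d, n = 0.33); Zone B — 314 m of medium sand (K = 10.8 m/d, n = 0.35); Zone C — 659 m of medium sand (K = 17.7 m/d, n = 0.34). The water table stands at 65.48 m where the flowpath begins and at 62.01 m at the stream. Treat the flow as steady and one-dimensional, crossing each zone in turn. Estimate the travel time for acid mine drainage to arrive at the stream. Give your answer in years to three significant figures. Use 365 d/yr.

Total head drop ΔH = 65.48 − 62.01 = 3.47 m
Steady 1-D flow in series ⇒ the Darcy flux q is identical in every zone and the zone head losses add (resistances L/K in series).
Σ(L/K) = 362/14.8 + 314/10.8 + 659/17.7 = 24.46 + 29.07 + 37.23 = 90.77 d
q = ΔH / Σ(L/K) = 3.47 / 90.77 = 0.03823 m/d (same in every zone)
Zone A: v = q/n = 0.03823/0.33 = 0.1159 m/d → t_A = 362/0.1159 = 3125 d
Zone B: v = q/n = 0.03823/0.35 = 0.1092 m/d → t_B = 314/0.1092 = 2875 d
Zone C: v = q/n = 0.03823/0.34 = 0.1124 m/d → t_C = 659/0.1124 = 5861 d
Total t = 3125 + 2875 + 5861 = 11860 d
   = 11860 / 365 = 32.5 yr

32.5 years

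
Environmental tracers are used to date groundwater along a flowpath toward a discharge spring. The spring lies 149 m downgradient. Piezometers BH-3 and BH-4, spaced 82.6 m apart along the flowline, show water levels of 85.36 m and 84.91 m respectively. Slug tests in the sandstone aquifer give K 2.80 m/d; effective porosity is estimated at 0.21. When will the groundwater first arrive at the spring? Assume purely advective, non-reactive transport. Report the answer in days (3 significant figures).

Hydraulic gradient i = (85.36 − 84.91) / 82.6 = 0.45 / 82.6 = 0.005448
q = Ki = 2.80 × 0.005448 = 0.01525 m/d
Average linear velocity = 0.01525 / 0.21 = 0.07264 m/d
t = L / v = 149 / 0.07264 = 2051 d

2050 days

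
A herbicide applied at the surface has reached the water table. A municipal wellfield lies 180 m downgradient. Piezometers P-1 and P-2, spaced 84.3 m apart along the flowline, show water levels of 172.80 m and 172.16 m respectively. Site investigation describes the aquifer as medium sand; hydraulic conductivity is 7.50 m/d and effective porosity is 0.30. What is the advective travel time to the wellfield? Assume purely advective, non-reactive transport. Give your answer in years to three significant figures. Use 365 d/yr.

Hydraulic gradient i = (172.80 − 172.16) / 84.3 = 0.64 / 84.3 = 0.007592
Specific discharge q = 7.50 × 0.007592 = 0.05694 m/d
v_s = q/n_e = 0.05694/0.30 = 0.1898 m/d
t = L / v = 180 / 0.1898 = 948.4 d
   = 948.4 / 365 = 2.60 yr

2.60 years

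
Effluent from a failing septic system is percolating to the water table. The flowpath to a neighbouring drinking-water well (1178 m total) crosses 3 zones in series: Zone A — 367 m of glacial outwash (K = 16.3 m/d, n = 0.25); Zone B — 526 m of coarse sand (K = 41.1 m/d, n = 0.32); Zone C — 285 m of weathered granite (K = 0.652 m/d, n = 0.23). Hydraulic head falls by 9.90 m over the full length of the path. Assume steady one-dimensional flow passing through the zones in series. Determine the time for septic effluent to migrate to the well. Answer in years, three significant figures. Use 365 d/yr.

42.6 years

Continuity: the same q passes through each zone, so ΔH = q·Σ(L_j/K_j) — the zones act as resistances in series.
Σ(L/K) = 367/16.3 + 526/41.1 + 285/0.652 = 22.52 + 12.80 + 437.1 = 472.4 d
q = ΔH / Σ(L/K) = 9.90 / 472.4 = 0.02096 m/d (same in every zone)
Zone A: v = q/n = 0.02096/0.25 = 0.08382 m/d → t_A = 367/0.08382 = 4378 d
Zone B: v = q/n = 0.02096/0.32 = 0.06549 m/d → t_B = 526/0.06549 = 8032 d
Zone C: v = q/n = 0.02096/0.23 = 0.09111 m/d → t_C = 285/0.09111 = 3128 d
Total t = 4378 + 8032 + 3128 = 15540 d
   = 15540 / 365 = 42.6 yr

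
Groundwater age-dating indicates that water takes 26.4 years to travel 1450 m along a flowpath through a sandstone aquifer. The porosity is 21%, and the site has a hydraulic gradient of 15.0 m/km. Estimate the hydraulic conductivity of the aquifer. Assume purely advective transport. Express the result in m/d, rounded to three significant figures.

2.11 m/d

t = 26.4 years = 9636 d
v = L / t = 1450 / 9636 = 0.1505 m/d
K = v · n / i = 0.1505 × 0.21 / 0.015 = 2.11 m/d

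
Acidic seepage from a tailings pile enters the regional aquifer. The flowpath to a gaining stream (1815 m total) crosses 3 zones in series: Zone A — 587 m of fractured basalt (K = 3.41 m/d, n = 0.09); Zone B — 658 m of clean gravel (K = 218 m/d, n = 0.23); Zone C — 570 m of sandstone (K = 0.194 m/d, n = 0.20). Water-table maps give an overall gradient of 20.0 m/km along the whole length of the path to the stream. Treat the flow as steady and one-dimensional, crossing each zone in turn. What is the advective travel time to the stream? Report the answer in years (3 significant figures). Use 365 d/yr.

Continuity: the same q passes through each zone, so ΔH = q·Σ(L_j/K_j) — the zones act as resistances in series.
Σ(L/K) = 587/3.41 + 658/218 + 570/0.194 = 172.1 + 3.018 + 2938 = 3113 d
K_eq = L_total / Σ(L/K) = 1815 / 3113 = 0.5830 m/d
q = K_eq · i = 0.5830 × 0.020 = 0.01166 m/d (same in every zone)
Zone A: v = q/n = 0.01166/0.09 = 0.1296 m/d → t_A = 587/0.1296 = 4531 d
Zone B: v = q/n = 0.01166/0.23 = 0.05069 m/d → t_B = 658/0.05069 = 12980 d
Zone C: v = q/n = 0.01166/0.20 = 0.05830 m/d → t_C = 570/0.05830 = 9777 d
Total t = 4531 + 12980 + 9777 = 27290 d
   = 27290 / 365 = 74.8 yr

74.8 years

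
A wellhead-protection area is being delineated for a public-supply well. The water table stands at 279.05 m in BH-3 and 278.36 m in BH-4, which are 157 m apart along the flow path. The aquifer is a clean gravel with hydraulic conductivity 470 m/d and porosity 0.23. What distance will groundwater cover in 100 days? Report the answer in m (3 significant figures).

Hydraulic gradient i = (279.05 − 278.36) / 157 = 0.69 / 157 = 0.004395
Darcy flux q = K·i = 470 × 0.004395 = 2.066 m/d
v = Ki/n = 470·0.004395/0.23 = 8.981 m/d
L = v × T = 8.981 × 100 = 898.1 m

898 m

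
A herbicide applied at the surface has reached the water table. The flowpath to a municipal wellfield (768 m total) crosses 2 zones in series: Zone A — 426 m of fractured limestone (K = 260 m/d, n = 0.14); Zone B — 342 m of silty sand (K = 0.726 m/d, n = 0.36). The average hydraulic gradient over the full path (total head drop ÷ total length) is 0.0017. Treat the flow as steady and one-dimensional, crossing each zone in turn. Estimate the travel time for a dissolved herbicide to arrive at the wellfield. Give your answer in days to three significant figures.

66200 days

Steady 1-D flow in series ⇒ the Darcy flux q is identical in every zone and the zone head losses add (resistances L/K in series).
Σ(L/K) = 426/260 + 342/0.726 = 1.638 + 471.1 = 472.7 d
K_eq = L_total / Σ(L/K) = 768 / 472.7 = 1.625 m/d
q = K_eq · i = 1.625 × 0.0017 = 0.002762 m/d (same in every zone)
Zone A: v = q/n = 0.002762/0.14 = 0.01973 m/d → t_A = 426/0.01973 = 21590 d
Zone B: v = q/n = 0.002762/0.36 = 0.007672 m/d → t_B = 342/0.007672 = 44580 d
Total t = 21590 + 44580 = 66170 d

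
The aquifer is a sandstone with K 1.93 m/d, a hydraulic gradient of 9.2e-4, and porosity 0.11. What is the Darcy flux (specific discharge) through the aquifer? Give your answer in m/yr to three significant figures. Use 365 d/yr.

0.648 m/yr

Darcy flux q = K·i = 1.93 × 9.2e-4 = 0.001776 m/d
   = 0.001776 × 365 = 0.648 m/yr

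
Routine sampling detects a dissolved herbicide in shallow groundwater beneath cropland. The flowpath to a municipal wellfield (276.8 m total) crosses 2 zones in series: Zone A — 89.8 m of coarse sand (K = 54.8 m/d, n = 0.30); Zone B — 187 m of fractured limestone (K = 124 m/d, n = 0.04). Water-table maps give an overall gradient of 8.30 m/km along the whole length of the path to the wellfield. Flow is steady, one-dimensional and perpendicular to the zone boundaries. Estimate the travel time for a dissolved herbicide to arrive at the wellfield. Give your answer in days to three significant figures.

Continuity: the same q passes through each zone, so ΔH = q·Σ(L_j/K_j) — the zones act as resistances in series.
Σ(L/K) = 89.8/54.8 + 187/124 = 1.639 + 1.508 = 3.147 d
K_eq = L_total / Σ(L/K) = 276.8 / 3.147 = 87.96 m/d
q = K_eq · i = 87.96 × 0.0083 = 0.7301 m/d (same in every zone)
Zone A: v = q/n = 0.7301/0.30 = 2.434 m/d → t_A = 89.8/2.434 = 36.90 d
Zone B: v = q/n = 0.7301/0.04 = 18.25 m/d → t_B = 187/18.25 = 10.25 d
Total t = 36.90 + 10.25 = 47.14 d

47.1 days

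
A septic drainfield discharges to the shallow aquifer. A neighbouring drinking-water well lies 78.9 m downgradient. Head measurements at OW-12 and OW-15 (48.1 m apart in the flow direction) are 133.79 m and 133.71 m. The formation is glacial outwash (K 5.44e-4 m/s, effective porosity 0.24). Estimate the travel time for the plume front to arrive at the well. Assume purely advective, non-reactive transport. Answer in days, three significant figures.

Hydraulic gradient i = (133.79 − 133.71) / 48.1 = 0.08 / 48.1 = 0.001663
K = 5.44e-4 m/s × 86400 s/d = 47.00 m/d
Specific discharge q = 47.00 × 0.001663 = 0.07817 m/d
Average linear velocity = 0.07817 / 0.24 = 0.3257 m/d
t = L / v = 78.9 / 0.3257 = 242.2 d

242 days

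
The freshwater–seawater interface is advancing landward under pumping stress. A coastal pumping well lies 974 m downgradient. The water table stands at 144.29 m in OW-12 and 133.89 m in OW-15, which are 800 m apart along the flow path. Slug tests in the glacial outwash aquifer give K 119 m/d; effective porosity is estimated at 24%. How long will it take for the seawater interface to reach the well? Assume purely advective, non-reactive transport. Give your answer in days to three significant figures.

Hydraulic gradient i = (144.29 − 133.89) / 800 = 10.40 / 800 = 0.01300
Darcy flux q = K·i = 119 × 0.01300 = 1.547 m/d
Seepage velocity v = q / n = 1.547 / 0.24 = 6.446 m/d
t = L / v = 974 / 6.446 = 151.1 d

151 days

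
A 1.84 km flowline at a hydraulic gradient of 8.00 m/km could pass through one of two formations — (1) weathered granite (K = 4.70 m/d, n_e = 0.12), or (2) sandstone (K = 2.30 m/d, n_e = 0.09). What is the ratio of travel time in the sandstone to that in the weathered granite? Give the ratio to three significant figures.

Unit 1 (weathered granite): v = 4.70×0.0080/0.12 = 0.3133 m/d, t = 1840/0.3133 = 5872 d
Unit 2 (sandstone): v = 2.30×0.0080/0.09 = 0.2044 m/d, t = 1840/0.2044 = 9000 d
t(sandstone) / t(weathered granite) = 9000/5872 = 1.53

1.53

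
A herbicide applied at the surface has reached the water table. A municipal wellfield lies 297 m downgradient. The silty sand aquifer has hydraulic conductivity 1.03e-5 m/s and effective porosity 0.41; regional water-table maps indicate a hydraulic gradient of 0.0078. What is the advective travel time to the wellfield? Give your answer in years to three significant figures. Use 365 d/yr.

48.1 years

K = 1.03e-5 m/s × 86400 s/d = 0.8899 m/d
Darcy flux q = K·i = 0.8899 × 0.0078 = 0.006941 m/d
v_s = q/n_e = 0.006941/0.41 = 0.01693 m/d
t = L / v = 297 / 0.01693 = 17540 d
   = 17540 / 365 = 48.1 yr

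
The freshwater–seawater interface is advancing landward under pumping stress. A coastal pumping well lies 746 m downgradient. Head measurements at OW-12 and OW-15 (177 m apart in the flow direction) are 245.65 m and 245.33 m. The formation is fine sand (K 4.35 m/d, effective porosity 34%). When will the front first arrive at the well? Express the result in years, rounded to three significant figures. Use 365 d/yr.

88.4 years

Hydraulic gradient i = (245.65 − 245.33) / 177 = 0.32 / 177 = 0.001808
Darcy flux q = K·i = 4.35 × 0.001808 = 0.007864 m/d
v_s = q/n_e = 0.007864/0.34 = 0.02313 m/d
t = L / v = 746 / 0.02313 = 32250 d
   = 32250 / 365 = 88.4 yr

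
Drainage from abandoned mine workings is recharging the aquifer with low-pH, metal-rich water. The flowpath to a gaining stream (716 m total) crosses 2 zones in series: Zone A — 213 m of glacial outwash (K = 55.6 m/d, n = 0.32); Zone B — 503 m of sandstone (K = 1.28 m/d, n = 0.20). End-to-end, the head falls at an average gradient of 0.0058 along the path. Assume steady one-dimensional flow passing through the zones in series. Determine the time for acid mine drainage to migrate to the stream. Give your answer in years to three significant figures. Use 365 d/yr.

Steady 1-D flow in series ⇒ the Darcy flux q is identical in every zone and the zone head losses add (resistances L/K in series).
Σ(L/K) = 213/55.6 + 503/1.28 = 3.831 + 393.0 = 396.8 d
K_eq = L_total / Σ(L/K) = 716 / 396.8 = 1.804 m/d
q = K_eq · i = 1.804 × 0.0058 = 0.01047 m/d (same in every zone)
Zone A: v = q/n = 0.01047/0.32 = 0.03271 m/d → t_A = 213/0.03271 = 6513 d
Zone B: v = q/n = 0.01047/0.20 = 0.05233 m/d → t_B = 503/0.05233 = 9612 d
Total t = 6513 + 9612 = 16130 d
   = 16130 / 365 = 44.2 yr

44.2 years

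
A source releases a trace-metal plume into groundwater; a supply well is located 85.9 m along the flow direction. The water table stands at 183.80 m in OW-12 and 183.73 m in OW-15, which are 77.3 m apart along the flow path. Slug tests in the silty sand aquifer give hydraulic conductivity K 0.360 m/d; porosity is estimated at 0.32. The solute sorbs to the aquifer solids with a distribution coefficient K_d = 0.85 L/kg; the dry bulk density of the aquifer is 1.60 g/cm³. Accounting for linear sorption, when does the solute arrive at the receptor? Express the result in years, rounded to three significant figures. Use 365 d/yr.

1210 years

Hydraulic gradient i = (183.80 − 183.73) / 77.3 = 0.07 / 77.3 = 9.056e-4
Specific discharge q = 0.360 × 9.056e-4 = 3.260e-4 m/d
Seepage velocity v = q / n = 3.260e-4 / 0.32 = 0.001019 m/d
Retardation R = 1 + ρ_b·K_d/n = 1 + 1.60×0.85/0.32 = 5.250
Contaminant velocity v_c = v/R = 0.001019/5.250 = 1.940e-4 m/d
t = L/v_c = 85.9/1.940e-4 = 442700 d
   = 442700/365 = 1210 yr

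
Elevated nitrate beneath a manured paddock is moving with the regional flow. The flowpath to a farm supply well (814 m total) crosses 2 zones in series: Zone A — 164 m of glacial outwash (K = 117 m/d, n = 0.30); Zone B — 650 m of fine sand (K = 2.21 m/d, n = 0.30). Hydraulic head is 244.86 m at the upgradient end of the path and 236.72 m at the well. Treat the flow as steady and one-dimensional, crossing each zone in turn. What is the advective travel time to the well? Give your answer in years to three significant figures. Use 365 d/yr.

24.3 years

Total head drop ΔH = 244.86 − 236.72 = 8.14 m
Continuity: the same q passes through each zone, so ΔH = q·Σ(L_j/K_j) — the zones act as resistances in series.
Σ(L/K) = 164/117 + 650/2.21 = 1.402 + 294.1 = 295.5 d
q = ΔH / Σ(L/K) = 8.14 / 295.5 = 0.02754 m/d (same in every zone)
Zone A: v = q/n = 0.02754/0.30 = 0.09182 m/d → t_A = 164/0.09182 = 1786 d
Zone B: v = q/n = 0.02754/0.30 = 0.09182 m/d → t_B = 650/0.09182 = 7079 d
Total t = 1786 + 7079 = 8866 d
   = 8866 / 365 = 24.3 yr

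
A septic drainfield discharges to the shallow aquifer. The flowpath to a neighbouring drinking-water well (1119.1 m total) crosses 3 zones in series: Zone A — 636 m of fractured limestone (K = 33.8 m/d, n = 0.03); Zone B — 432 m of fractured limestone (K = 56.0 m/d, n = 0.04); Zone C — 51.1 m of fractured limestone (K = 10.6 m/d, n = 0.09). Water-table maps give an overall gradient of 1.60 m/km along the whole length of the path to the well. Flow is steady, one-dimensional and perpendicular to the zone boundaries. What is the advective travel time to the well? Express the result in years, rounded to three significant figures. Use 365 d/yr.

1.96 years

Continuity: the same q passes through each zone, so ΔH = q·Σ(L_j/K_j) — the zones act as resistances in series.
Σ(L/K) = 636/33.8 + 432/56.0 + 51.1/10.6 = 18.82 + 7.714 + 4.821 = 31.35 d
K_eq = L_total / Σ(L/K) = 1119.1 / 31.35 = 35.70 m/d
q = K_eq · i = 35.70 × 0.0016 = 0.05711 m/d (same in every zone)
Zone A: v = q/n = 0.05711/0.03 = 1.904 m/d → t_A = 636/1.904 = 334.1 d
Zone B: v = q/n = 0.05711/0.04 = 1.428 m/d → t_B = 432/1.428 = 302.6 d
Zone C: v = q/n = 0.05711/0.09 = 0.6346 m/d → t_C = 51.1/0.6346 = 80.53 d
Total t = 334.1 + 302.6 + 80.53 = 717.2 d
   = 717.2 / 365 = 1.96 yr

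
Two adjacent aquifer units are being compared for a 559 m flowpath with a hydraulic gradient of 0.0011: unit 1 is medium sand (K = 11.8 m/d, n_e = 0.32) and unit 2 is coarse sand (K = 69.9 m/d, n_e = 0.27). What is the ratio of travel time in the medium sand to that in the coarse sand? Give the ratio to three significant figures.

Unit 1 (medium sand): v = 11.8×0.0011/0.32 = 0.04056 m/d, t = 559/0.04056 = 13780 d
Unit 2 (coarse sand): v = 69.9×0.0011/0.27 = 0.2848 m/d, t = 559/0.2848 = 1963 d
t(medium sand) / t(coarse sand) = 13780/1963 = 7.02

7.02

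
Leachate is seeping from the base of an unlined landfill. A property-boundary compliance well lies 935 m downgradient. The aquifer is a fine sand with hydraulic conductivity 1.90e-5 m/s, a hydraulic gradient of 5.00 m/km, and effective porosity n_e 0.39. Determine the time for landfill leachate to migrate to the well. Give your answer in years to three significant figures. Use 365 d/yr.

K = 1.90e-5 m/s × 86400 s/d = 1.642 m/d
Darcy flux q = K·i = 1.642 × 0.0050 = 0.008208 m/d
Average linear velocity = 0.008208 / 0.39 = 0.02105 m/d
t = L / v = 935 / 0.02105 = 44430 d
   = 44430 / 365 = 122 yr

122 years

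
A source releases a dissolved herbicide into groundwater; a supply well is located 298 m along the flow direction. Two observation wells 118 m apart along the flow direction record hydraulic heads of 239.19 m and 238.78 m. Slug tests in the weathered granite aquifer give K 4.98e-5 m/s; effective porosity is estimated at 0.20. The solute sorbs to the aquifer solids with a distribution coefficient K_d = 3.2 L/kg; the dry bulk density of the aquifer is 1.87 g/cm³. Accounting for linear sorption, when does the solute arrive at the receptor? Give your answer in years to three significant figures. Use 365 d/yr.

338 years

Hydraulic gradient i = (239.19 − 238.78) / 118 = 0.41 / 118 = 0.003475
K = 4.98e-5 m/s × 86400 s/d = 4.303 m/d
q = Ki = 4.303 × 0.003475 = 0.01495 m/d
v = Ki/n = 4.303·0.003475/0.20 = 0.07475 m/d
Retardation R = 1 + ρ_b·K_d/n = 1 + 1.87×3.2/0.20 = 30.92
Contaminant velocity v_c = v/R = 0.07475/30.92 = 0.002418 m/d
t = L/v_c = 298/0.002418 = 123300 d
   = 123300/365 = 338 yr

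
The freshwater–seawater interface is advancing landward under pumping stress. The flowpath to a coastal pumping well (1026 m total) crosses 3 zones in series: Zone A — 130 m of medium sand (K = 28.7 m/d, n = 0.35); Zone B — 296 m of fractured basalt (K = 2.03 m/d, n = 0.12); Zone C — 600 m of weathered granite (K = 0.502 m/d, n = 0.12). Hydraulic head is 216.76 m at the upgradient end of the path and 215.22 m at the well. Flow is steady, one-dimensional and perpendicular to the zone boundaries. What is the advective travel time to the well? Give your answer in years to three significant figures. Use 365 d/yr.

Total head drop ΔH = 216.76 − 215.22 = 1.54 m
Continuity: the same q passes through each zone, so ΔH = q·Σ(L_j/K_j) — the zones act as resistances in series.
Σ(L/K) = 130/28.7 + 296/2.03 + 600/0.502 = 4.530 + 145.8 + 1195 = 1346 d
q = ΔH / Σ(L/K) = 1.54 / 1346 = 0.001145 m/d (same in every zone)
Zone A: v = q/n = 0.001145/0.35 = 0.003270 m/d → t_A = 130/0.003270 = 39760 d
Zone B: v = q/n = 0.001145/0.12 = 0.009538 m/d → t_B = 296/0.009538 = 31040 d
Zone C: v = q/n = 0.001145/0.12 = 0.009538 m/d → t_C = 600/0.009538 = 62910 d
Total t = 39760 + 31040 + 62910 = 133700 d
   = 133700 / 365 = 366 yr

366 years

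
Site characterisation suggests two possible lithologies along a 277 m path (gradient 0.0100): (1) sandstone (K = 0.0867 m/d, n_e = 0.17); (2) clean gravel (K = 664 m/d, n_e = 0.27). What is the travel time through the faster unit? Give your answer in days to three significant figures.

11.3 days

Unit 1 (sandstone): v = 0.0867×0.010/0.17 = 0.005100 m/d, t = 277/0.005100 = 54310 d
Unit 2 (clean gravel): v = 664×0.010/0.27 = 24.59 m/d, t = 277/24.59 = 11.26 d
Faster unit: t = 11.3 d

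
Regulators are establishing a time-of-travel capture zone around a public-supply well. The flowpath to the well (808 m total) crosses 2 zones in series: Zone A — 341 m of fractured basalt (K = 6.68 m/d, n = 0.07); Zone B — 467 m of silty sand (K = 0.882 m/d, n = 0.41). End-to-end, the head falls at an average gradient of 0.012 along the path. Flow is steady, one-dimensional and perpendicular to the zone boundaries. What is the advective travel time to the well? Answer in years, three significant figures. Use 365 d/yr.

35.3 years

For zones in series the flux q is common to all zones; the equivalent conductivity is the harmonic (thickness-weighted) mean, K_eq = L_total / Σ(L_j/K_j).
Σ(L/K) = 341/6.68 + 467/0.882 = 51.05 + 529.5 = 580.5 d
K_eq = L_total / Σ(L/K) = 808 / 580.5 = 1.392 m/d
q = K_eq · i = 1.392 × 0.012 = 0.01670 m/d (same in every zone)
Zone A: v = q/n = 0.01670/0.07 = 0.2386 m/d → t_A = 341/0.2386 = 1429 d
Zone B: v = q/n = 0.01670/0.41 = 0.04074 m/d → t_B = 467/0.04074 = 11460 d
Total t = 1429 + 11460 = 12890 d
   = 12890 / 365 = 35.3 yr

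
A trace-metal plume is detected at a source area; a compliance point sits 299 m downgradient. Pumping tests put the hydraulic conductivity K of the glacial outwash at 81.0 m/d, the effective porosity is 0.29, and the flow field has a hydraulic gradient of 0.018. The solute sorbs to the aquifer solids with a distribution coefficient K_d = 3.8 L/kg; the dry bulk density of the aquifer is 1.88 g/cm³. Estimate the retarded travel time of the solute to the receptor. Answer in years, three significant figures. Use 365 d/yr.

Specific discharge q = 81.0 × 0.018 = 1.458 m/d
Seepage velocity v = q / n = 1.458 / 0.29 = 5.028 m/d
Retardation R = 1 + ρ_b·K_d/n = 1 + 1.88×3.8/0.29 = 25.63
Contaminant velocity v_c = v/R = 5.028/25.63 = 0.1961 m/d
t = L/v_c = 299/0.1961 = 1525 d
   = 1525/365 = 4.18 yr

4.18 years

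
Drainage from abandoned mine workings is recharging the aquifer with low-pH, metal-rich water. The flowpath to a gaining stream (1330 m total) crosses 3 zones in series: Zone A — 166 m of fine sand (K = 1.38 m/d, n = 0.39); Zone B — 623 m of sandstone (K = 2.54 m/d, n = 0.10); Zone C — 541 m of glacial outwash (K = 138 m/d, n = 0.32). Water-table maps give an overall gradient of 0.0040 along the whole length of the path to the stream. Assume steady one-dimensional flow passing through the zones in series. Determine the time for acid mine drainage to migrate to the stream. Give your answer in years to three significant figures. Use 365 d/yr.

57.1 years

Steady 1-D flow in series ⇒ the Darcy flux q is identical in every zone and the zone head losses add (resistances L/K in series).
Σ(L/K) = 166/1.38 + 623/2.54 + 541/138 = 120.3 + 245.3 + 3.920 = 369.5 d
K_eq = L_total / Σ(L/K) = 1330 / 369.5 = 3.600 m/d
q = K_eq · i = 3.600 × 0.0040 = 0.01440 m/d (same in every zone)
Zone A: v = q/n = 0.01440/0.39 = 0.03692 m/d → t_A = 166/0.03692 = 4496 d
Zone B: v = q/n = 0.01440/0.10 = 0.1440 m/d → t_B = 623/0.1440 = 4327 d
Zone C: v = q/n = 0.01440/0.32 = 0.04499 m/d → t_C = 541/0.04499 = 12020 d
Total t = 4496 + 4327 + 12020 = 20850 d
   = 20850 / 365 = 57.1 yr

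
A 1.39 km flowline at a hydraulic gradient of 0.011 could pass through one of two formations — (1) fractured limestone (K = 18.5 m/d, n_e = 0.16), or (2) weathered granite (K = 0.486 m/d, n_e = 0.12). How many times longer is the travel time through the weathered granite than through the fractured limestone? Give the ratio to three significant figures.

28.5

Unit 1 (fractured limestone): v = 18.5×0.011/0.16 = 1.272 m/d, t = 1390/1.272 = 1093 d
Unit 2 (weathered granite): v = 0.486×0.011/0.12 = 0.04455 m/d, t = 1390/0.04455 = 31200 d
t(weathered granite) / t(fractured limestone) = 31200/1093 = 28.5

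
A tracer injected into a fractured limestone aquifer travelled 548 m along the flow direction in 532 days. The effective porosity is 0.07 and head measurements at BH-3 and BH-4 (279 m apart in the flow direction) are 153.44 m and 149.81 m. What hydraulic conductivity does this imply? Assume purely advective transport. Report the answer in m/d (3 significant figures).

Hydraulic gradient i = (153.44 − 149.81) / 279 = 3.63 / 279 = 0.01301
v = L / t = 548 / 532 = 1.030 m/d
K = v · n / i = 1.030 × 0.07 / 0.01301 = 5.54 m/d

5.54 m/d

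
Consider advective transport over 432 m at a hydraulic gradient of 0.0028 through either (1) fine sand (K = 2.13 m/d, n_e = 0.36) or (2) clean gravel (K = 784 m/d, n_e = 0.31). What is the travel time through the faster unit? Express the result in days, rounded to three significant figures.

Unit 1 (fine sand): v = 2.13×0.0028/0.36 = 0.01657 m/d, t = 432/0.01657 = 26080 d
Unit 2 (clean gravel): v = 784×0.0028/0.31 = 7.081 m/d, t = 432/7.081 = 61.01 d
Faster unit: t = 61.0 d

61.0 days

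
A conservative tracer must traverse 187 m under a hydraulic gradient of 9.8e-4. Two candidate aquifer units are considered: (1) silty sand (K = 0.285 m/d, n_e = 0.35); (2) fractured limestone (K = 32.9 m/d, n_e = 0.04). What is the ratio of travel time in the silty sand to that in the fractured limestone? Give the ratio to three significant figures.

1010

Unit 1 (silty sand): v = 0.285×9.8e-4/0.35 = 7.980e-4 m/d, t = 187/7.980e-4 = 234300 d
Unit 2 (fractured limestone): v = 32.9×9.8e-4/0.04 = 0.8060 m/d, t = 187/0.8060 = 232.0 d
t(silty sand) / t(fractured limestone) = 234300/232.0 = 1010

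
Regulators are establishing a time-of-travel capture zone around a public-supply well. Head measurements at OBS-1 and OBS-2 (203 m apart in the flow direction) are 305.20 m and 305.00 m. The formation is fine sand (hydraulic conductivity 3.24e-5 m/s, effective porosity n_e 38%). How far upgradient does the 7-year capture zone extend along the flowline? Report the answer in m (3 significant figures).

Hydraulic gradient i = (305.20 − 305.00) / 203 = 0.20 / 203 = 9.852e-4
K = 3.24e-5 m/s × 86400 s/d = 2.799 m/d
q = Ki = 2.799 × 9.852e-4 = 0.002758 m/d
v = Ki/n = 2.799·9.852e-4/0.38 = 0.007258 m/d
T = 7 yr × 365 = 2555 d
L = v × T = 0.007258 × 2555 = 18.54 m

18.5 m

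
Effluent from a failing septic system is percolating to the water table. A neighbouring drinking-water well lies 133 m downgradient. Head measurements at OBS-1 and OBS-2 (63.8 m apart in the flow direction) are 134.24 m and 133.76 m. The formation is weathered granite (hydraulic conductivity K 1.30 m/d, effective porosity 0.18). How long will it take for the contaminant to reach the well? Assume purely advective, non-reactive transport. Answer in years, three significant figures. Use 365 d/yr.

Hydraulic gradient i = (134.24 − 133.76) / 63.8 = 0.48 / 63.8 = 0.007524
q = Ki = 1.30 × 0.007524 = 0.009781 m/d
v = Ki/n = 1.30·0.007524/0.18 = 0.05434 m/d
t = L / v = 133 / 0.05434 = 2448 d
   = 2448 / 365 = 6.71 yr

6.71 years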